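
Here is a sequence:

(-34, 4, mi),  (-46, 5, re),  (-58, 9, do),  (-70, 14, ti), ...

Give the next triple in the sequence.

(-82, 23, la)

First component: −12 each step, so -34, -46, -58, -70 → -82.
Second component: 4, 5, 9, 14 → 23 (each term is the sum of the two before it).
Note — runs backward through the solfège scale do→ti: mi, re, do, ti → la.
So the next triple is (-82, 23, la).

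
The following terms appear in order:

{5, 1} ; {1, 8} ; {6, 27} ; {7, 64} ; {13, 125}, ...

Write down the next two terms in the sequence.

{20, 216}, {33, 343}

For the first value, each term is the sum of the two before it: 5, 1, 6, 7, 13 → 20 → 33.
Second value: perfect cubes: 1³, 2³, 3³, …, so 1, 8, 27, 64, 125 → 216 → 343.
So the next two terms are {20, 216} and {33, 343}.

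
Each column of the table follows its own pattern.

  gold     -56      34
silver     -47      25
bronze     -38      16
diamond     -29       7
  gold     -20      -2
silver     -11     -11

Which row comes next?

bronze  -2  -20

Rank: repeats gold → silver → bronze → diamond; gold, silver, bronze, diamond, gold, silver → bronze.
Second component: +9 each step; -56, -47, -38, -29, -20, -11 → -2.
Third component goes 34, 25, 16, 7, -2, -11 → -20 (together with the second component always sums to -22).
Putting it together: bronze  -2  -20.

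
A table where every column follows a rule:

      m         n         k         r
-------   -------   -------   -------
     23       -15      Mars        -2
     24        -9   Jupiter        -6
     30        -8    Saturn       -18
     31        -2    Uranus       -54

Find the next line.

37  -1  Neptune  -162

Column m: alternating steps +1, +6, +1, +6, …; 23, 24, 30, 31 → 37.
Column n: alternating steps +6, +1, +6, +1, …, so -15, -9, -8, -2 → -1.
Column k: Mars, Jupiter, Saturn, Uranus → Neptune (runs through the planets Mercury→Neptune).
Column r: -2, -6, -18, -54 → -162 (×3 each step).
Combining the parts gives 37  -1  Neptune  -162.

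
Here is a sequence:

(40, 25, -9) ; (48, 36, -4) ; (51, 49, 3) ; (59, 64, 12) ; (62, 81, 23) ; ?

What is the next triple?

(70, 100, 36)

First component: alternating steps +8, +3, +8, +3, …, so 40, 48, 51, 59, 62 → 70.
Second component: 25, 36, 49, 64, 81 → 100 (perfect squares: 5², 6², 7², …).
Third component: differences are 5, 7, 9, … (increasing by 2 each time); -9, -4, 3, 12, 23 → 36.
So the next triple is (70, 100, 36).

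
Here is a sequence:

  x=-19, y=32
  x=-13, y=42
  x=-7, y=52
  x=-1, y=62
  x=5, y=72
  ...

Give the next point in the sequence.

x=11, y=82

X — +6 each step: -19, -13, -7, -1, 5 → 11.
Y: 32, 42, 52, 62, 72 → 82 (+10 each step).
Combining the parts gives x=11, y=82.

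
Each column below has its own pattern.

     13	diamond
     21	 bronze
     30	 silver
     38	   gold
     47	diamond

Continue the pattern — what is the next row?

For the first component, alternating steps +8, +9, +8, +9, …: 13, 21, 30, 38, 47 → 55.
Rank goes diamond, bronze, silver, gold, diamond → bronze (repeats diamond → bronze → silver → gold).
Combining the parts gives 55  bronze.

55  bronze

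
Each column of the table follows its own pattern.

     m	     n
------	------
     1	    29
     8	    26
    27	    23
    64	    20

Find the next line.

125  17

Column m: perfect cubes: 1³, 2³, 3³, …; 1, 8, 27, 64 → 125.
Column n: −3 each step; 29, 26, 23, 20 → 17.
Putting it together: 125  17.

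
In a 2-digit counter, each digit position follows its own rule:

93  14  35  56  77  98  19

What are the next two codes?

First digit: +2 each step, mod 10, so 9, 1, 3, 5, 7, 9, 1 → 3 → 5.
Second digit — +1 each step, mod 10: 3, 4, 5, 6, 7, 8, 9 → 0 → 1.
Putting the parts together: 30 and then 51.

30, 51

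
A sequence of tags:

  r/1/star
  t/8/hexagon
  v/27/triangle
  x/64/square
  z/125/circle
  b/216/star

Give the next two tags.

Letter — letters move forward 2 places in the alphabet, wrapping Z→A: r, t, v, x, z, b → d → f.
Second component — perfect cubes: 1³, 2³, 3³, …: 1, 8, 27, 64, 125, 216 → 343 → 512.
For the shape, repeats star → hexagon → triangle → square → circle: star, hexagon, triangle, square, circle, star → hexagon → triangle.
So the next two tags are d/343/hexagon and f/512/triangle.

d/343/hexagon, f/512/triangle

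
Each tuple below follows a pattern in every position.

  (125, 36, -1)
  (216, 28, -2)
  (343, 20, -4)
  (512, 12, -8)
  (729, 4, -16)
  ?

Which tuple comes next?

First coordinate — perfect cubes: 5³, 6³, 7³, …: 125, 216, 343, 512, 729 → 1000.
Second coordinate: −8 each step, so 36, 28, 20, 12, 4 → -4.
Third coordinate: -1, -2, -4, -8, -16 → -32 (×2 each step).
Putting it together: (1000, -4, -32).

(1000, -4, -32)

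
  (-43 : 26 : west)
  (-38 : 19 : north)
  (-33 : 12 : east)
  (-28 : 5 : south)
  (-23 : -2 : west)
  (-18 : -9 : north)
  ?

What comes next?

First value: +5 each step, so -43, -38, -33, -28, -23, -18 → -13.
For the second value, −7 each step: 26, 19, 12, 5, -2, -9 → -16.
For the direction, repeats west → north → east → south: west, north, east, south, west, north → east.
So the next tuple is (-13 : -16 : east).

(-13 : -16 : east)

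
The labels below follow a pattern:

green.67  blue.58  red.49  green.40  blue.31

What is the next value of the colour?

Colour — repeats green → blue → red: green, blue, red, green, blue → red.

red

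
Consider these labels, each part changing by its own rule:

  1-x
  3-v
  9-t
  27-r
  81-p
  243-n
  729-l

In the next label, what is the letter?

First component goes 1, 3, 9, 27, 81, 243, 729 → 2187 (×3 each step).
Letter: letters move back 2 places in the alphabet, so x, v, t, r, p, n, l → j.

j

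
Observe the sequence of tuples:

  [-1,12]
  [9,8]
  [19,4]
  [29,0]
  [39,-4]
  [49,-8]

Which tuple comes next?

[59,-12]

For the first entry, +10 each step: -1, 9, 19, 29, 39, 49 → 59.
Second entry: −4 each step, so 12, 8, 4, 0, -4, -8 → -12.
So the next tuple is [59,-12].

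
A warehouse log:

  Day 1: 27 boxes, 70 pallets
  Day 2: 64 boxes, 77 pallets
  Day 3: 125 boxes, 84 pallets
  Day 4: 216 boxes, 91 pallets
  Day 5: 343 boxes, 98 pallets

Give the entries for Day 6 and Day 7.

Boxes: perfect cubes: 3³, 4³, 5³, …; 27, 64, 125, 216, 343 → 512 → 729.
Pallets: 70, 77, 84, 91, 98 → 105 → 112 (+7 each step).
So the next two records are 512 boxes, 105 pallets and 729 boxes, 112 pallets.

512 boxes, 105 pallets; 729 boxes, 112 pallets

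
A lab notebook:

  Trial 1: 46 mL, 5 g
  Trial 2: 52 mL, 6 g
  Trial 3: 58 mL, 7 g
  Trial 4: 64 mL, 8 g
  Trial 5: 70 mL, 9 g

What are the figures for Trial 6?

For the mL, +6 each step: 46, 52, 58, 64, 70 → 76.
G: +1 each step, so 5, 6, 7, 8, 9 → 10.
So the next line is 76 mL, 10 g.

76 mL, 10 g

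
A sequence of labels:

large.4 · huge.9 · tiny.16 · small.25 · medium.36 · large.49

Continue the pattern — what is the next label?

huge.64

Size: large, huge, tiny, small, medium, large → huge (repeats large → huge → tiny → small → medium).
Second component: perfect squares: 2², 3², 4², …, so 4, 9, 16, 25, 36, 49 → 64.
Combining the parts gives huge.64.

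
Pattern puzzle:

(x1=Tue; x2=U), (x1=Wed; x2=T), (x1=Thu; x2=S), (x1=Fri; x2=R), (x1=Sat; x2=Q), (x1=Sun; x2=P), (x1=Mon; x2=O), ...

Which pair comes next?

X1 — runs through the weekdays Mon→Sun: Tue, Wed, Thu, Fri, Sat, Sun, Mon → Tue.
X2: letters move back 1 place in the alphabet, so U, T, S, R, Q, P, O → N.
Combining the parts gives (x1=Tue; x2=N).

(x1=Tue; x2=N)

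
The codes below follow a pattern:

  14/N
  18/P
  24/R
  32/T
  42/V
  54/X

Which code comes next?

For the first component, differences are 4, 6, 8, … (increasing by 2 each time): 14, 18, 24, 32, 42, 54 → 68.
Letter — letters move forward 2 places in the alphabet: N, P, R, T, V, X → Z.
So the next code is 68/Z.

68/Z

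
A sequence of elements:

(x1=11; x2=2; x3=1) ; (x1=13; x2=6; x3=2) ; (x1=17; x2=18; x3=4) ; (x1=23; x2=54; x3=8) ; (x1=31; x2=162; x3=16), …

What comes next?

(x1=41; x2=486; x3=32)

X1 goes 11, 13, 17, 23, 31 → 41 (differences are 2, 4, 6, … (increasing by 2 each time)).
For the x2, ×3 each step: 2, 6, 18, 54, 162 → 486.
X3: ×2 each step; 1, 2, 4, 8, 16 → 32.
So the next element is (x1=41; x2=486; x3=32).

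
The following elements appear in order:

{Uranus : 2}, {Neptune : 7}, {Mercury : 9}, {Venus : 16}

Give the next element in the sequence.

{Earth : 25}

Planet — runs through the planets Mercury→Neptune: Uranus, Neptune, Mercury, Venus → Earth.
Second part: each term is the sum of the two before it; 2, 7, 9, 16 → 25.
So the next element is {Earth : 25}.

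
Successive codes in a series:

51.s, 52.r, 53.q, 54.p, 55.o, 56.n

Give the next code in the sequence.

For the first component, +1 each step: 51, 52, 53, 54, 55, 56 → 57.
Letter: s, r, q, p, o, n → m (letters move back 1 place in the alphabet).
Combining the parts gives 57.m.

57.m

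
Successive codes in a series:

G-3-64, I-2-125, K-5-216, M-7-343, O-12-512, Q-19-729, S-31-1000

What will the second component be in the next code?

For the second component, each term is the sum of the two before it: 3, 2, 5, 7, 12, 19, 31 → 50.

50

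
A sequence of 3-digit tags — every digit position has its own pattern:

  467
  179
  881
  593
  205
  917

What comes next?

First digit — −3 each step, mod 10: 4, 1, 8, 5, 2, 9 → 6.
Second digit: 6, 7, 8, 9, 0, 1 → 2 (+1 each step, mod 10).
For the third digit, +2 each step, mod 10: 7, 9, 1, 3, 5, 7 → 9.
Combining the parts gives 629.

629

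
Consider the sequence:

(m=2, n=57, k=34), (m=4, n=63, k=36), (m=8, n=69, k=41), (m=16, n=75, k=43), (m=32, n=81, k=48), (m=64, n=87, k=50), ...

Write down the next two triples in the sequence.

(m=128, n=93, k=55), (m=256, n=99, k=57)

M: ×2 each step; 2, 4, 8, 16, 32, 64 → 128 → 256.
For the n, +6 each step: 57, 63, 69, 75, 81, 87 → 93 → 99.
K — alternating steps +2, +5, +2, +5, …: 34, 36, 41, 43, 48, 50 → 55 → 57.
So the next two triples are (m=128, n=93, k=55) and (m=256, n=99, k=57).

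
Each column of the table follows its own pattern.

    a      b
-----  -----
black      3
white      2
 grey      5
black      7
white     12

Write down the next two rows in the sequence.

grey  19; black  31

Column a: repeats black → white → grey; black, white, grey, black, white → grey → black.
For the column b, each term is the sum of the two before it: 3, 2, 5, 7, 12 → 19 → 31.
So the next two rows are grey  19 and black  31.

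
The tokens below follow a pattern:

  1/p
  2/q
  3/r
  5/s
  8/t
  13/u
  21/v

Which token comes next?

First component: each term is the sum of the two before it, so 1, 2, 3, 5, 8, 13, 21 → 34.
Letter: p, q, r, s, t, u, v → w (letters move forward 1 place in the alphabet).
Putting it together: 34/w.

34/w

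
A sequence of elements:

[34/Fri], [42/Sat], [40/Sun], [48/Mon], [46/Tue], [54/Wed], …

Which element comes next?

[52/Thu]

For the first slot, alternating steps +8, −2, +8, −2, …: 34, 42, 40, 48, 46, 54 → 52.
Day: runs through the weekdays Mon→Sun; Fri, Sat, Sun, Mon, Tue, Wed → Thu.
So the next element is [52/Thu].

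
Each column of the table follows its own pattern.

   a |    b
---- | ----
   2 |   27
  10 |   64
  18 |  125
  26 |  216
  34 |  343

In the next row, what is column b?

512

Column b goes 27, 64, 125, 216, 343 → 512 (perfect cubes: 3³, 4³, 5³, …).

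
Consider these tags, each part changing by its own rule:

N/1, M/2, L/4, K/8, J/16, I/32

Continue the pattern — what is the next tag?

H/64

Letter: N, M, L, K, J, I → H (letters move back 1 place in the alphabet).
Second component: 1, 2, 4, 8, 16, 32 → 64 (×2 each step).
So the next tag is H/64.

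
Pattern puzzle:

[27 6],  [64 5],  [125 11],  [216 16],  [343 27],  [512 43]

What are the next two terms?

[729 70], [1000 113]

First value: 27, 64, 125, 216, 343, 512 → 729 → 1000 (perfect cubes: 3³, 4³, 5³, …).
Second value: 6, 5, 11, 16, 27, 43 → 70 → 113 (each term is the sum of the two before it).
So the next two terms are [729 70] and [1000 113].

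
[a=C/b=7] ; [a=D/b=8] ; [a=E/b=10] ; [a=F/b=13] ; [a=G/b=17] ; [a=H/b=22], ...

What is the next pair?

A: C, D, E, F, G, H → I (letters move forward 1 place in the alphabet).
B — differences are 1, 2, 3, … (increasing by 1 each time): 7, 8, 10, 13, 17, 22 → 28.
Putting it together: [a=I/b=28].

[a=I/b=28]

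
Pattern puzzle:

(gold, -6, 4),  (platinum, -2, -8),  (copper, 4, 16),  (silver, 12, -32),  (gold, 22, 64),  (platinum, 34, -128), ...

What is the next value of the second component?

48

Second component — differences are 4, 6, 8, … (increasing by 2 each time): -6, -2, 4, 12, 22, 34 → 48.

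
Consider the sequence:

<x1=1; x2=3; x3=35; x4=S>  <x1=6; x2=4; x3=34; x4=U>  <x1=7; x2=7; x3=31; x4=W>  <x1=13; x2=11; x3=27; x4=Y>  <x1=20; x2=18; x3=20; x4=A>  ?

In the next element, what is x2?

X2: 3, 4, 7, 11, 18 → 29 (each term is the sum of the two before it).

29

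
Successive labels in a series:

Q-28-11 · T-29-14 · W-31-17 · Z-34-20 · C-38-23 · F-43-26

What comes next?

I-49-29

Letter — letters move forward 3 places in the alphabet, wrapping Z→A: Q, T, W, Z, C, F → I.
Second component: differences are 1, 2, 3, … (increasing by 1 each time), so 28, 29, 31, 34, 38, 43 → 49.
For the third component, +3 each step: 11, 14, 17, 20, 23, 26 → 29.
Putting it together: I-49-29.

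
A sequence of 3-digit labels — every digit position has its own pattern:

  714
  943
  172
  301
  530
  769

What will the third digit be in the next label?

For the third digit, −1 each step, mod 10: 4, 3, 2, 1, 0, 9 → 8.

8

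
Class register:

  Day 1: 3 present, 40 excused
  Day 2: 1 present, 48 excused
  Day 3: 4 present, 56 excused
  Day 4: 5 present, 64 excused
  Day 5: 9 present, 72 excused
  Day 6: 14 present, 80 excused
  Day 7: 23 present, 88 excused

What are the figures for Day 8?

37 present, 96 excused

Present — each term is the sum of the two before it: 3, 1, 4, 5, 9, 14, 23 → 37.
Excused: 40, 48, 56, 64, 72, 80, 88 → 96 (+8 each step).
So the next record is 37 present, 96 excused.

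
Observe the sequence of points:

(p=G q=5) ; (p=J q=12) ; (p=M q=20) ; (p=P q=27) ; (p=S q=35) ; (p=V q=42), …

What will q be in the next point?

50

P goes G, J, M, P, S, V → Y (letters move forward 3 places in the alphabet).
Q: alternating steps +7, +8, +7, +8, …, so 5, 12, 20, 27, 35, 42 → 50.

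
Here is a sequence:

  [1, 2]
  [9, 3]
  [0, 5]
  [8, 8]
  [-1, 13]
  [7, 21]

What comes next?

First component: alternating steps +8, −9, +8, −9, …, so 1, 9, 0, 8, -1, 7 → -2.
Second component — each term is the sum of the two before it: 2, 3, 5, 8, 13, 21 → 34.
Combining the parts gives [-2, 34].

[-2, 34]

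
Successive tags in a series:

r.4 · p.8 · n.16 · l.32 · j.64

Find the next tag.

h.128

For the letter, letters move back 2 places in the alphabet: r, p, n, l, j → h.
Second component: ×2 each step; 4, 8, 16, 32, 64 → 128.
So the next tag is h.128.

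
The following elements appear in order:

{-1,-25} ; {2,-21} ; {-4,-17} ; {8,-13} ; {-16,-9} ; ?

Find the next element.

{32,-5}

First slot: ×(-2) each step; -1, 2, -4, 8, -16 → 32.
Second slot: +4 each step, so -25, -21, -17, -13, -9 → -5.
Combining the parts gives {32,-5}.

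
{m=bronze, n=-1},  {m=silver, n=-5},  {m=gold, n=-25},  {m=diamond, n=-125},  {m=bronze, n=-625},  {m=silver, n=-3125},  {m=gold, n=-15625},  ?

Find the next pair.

M: repeats bronze → silver → gold → diamond; bronze, silver, gold, diamond, bronze, silver, gold → diamond.
N goes -1, -5, -25, -125, -625, -3125, -15625 → -78125 (×5 each step).
Putting it together: {m=diamond, n=-78125}.

{m=diamond, n=-78125}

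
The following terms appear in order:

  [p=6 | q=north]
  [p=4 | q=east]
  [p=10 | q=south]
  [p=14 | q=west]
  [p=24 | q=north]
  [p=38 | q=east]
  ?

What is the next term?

For the p, each term is the sum of the two before it: 6, 4, 10, 14, 24, 38 → 62.
Q goes north, east, south, west, north, east → south (repeats north → east → south → west).
So the next term is [p=62 | q=south].

[p=62 | q=south]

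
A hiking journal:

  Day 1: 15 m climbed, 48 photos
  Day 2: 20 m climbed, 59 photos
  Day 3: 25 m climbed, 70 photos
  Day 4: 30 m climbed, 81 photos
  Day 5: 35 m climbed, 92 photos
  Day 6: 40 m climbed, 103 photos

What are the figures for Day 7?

45 m climbed, 114 photos

M climbed: +5 each step; 15, 20, 25, 30, 35, 40 → 45.
Photos: 48, 59, 70, 81, 92, 103 → 114 (+11 each step).
Putting it together: 45 m climbed, 114 photos.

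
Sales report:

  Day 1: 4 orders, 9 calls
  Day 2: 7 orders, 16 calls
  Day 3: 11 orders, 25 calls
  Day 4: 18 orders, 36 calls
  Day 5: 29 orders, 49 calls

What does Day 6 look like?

47 orders, 64 calls

Orders goes 4, 7, 11, 18, 29 → 47 (each term is the sum of the two before it).
Calls: perfect squares: 3², 4², 5², …, so 9, 16, 25, 36, 49 → 64.
So the next record is 47 orders, 64 calls.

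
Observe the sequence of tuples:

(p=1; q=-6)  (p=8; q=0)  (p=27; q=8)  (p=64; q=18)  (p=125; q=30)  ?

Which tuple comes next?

P — perfect cubes: 1³, 2³, 3³, …: 1, 8, 27, 64, 125 → 216.
Q: differences are 6, 8, 10, … (increasing by 2 each time); -6, 0, 8, 18, 30 → 44.
Combining the parts gives (p=216; q=44).

(p=216; q=44)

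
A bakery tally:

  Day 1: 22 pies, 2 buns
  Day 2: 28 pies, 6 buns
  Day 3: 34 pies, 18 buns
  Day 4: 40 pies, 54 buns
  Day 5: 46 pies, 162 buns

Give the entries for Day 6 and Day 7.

Pies — +6 each step: 22, 28, 34, 40, 46 → 52 → 58.
Buns — ×3 each step: 2, 6, 18, 54, 162 → 486 → 1458.
Putting the parts together: 52 pies, 486 buns and then 58 pies, 1458 buns.

52 pies, 486 buns; 58 pies, 1458 buns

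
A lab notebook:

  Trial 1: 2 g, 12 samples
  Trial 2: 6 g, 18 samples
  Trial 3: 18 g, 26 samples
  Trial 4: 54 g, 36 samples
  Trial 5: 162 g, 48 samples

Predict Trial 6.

486 g, 62 samples

G — ×3 each step: 2, 6, 18, 54, 162 → 486.
Samples goes 12, 18, 26, 36, 48 → 62 (differences are 6, 8, 10, … (increasing by 2 each time)).
Combining the parts gives 486 g, 62 samples.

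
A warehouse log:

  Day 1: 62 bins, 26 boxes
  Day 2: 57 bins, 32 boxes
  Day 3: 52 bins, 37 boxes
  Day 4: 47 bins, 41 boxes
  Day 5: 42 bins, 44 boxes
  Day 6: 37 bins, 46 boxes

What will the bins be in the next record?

Bins: 62, 57, 52, 47, 42, 37 → 32 (−5 each step).
Boxes goes 26, 32, 37, 41, 44, 46 → 47 (differences are 6, 5, 4, … (decreasing by 1 each time)).

32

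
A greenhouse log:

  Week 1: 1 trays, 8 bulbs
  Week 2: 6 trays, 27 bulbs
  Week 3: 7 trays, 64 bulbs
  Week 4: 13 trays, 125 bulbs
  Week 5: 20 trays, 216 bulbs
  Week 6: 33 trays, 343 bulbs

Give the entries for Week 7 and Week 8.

53 trays, 512 bulbs; 86 trays, 729 bulbs

Trays: each term is the sum of the two before it; 1, 6, 7, 13, 20, 33 → 53 → 86.
Bulbs — perfect cubes: 2³, 3³, 4³, …: 8, 27, 64, 125, 216, 343 → 512 → 729.
So the next two rows are 53 trays, 512 bulbs and 86 trays, 729 bulbs.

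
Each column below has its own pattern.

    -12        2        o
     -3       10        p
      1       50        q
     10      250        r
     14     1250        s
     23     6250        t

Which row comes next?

27  31250  u

First component goes -12, -3, 1, 10, 14, 23 → 27 (alternating steps +9, +4, +9, +4, …).
Second component — ×5 each step: 2, 10, 50, 250, 1250, 6250 → 31250.
Letter goes o, p, q, r, s, t → u (letters move forward 1 place in the alphabet).
Putting it together: 27  31250  u.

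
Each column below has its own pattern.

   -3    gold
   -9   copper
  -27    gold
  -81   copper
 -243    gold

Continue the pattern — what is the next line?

-729  copper

First component — ×3 each step: -3, -9, -27, -81, -243 → -729.
Metal goes gold, copper, gold, copper, gold → copper (alternates gold ↔ copper).
Putting it together: -729  copper.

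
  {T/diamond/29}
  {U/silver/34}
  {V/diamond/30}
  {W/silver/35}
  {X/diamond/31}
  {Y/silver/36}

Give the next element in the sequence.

{Z/diamond/32}

Letter: T, U, V, W, X, Y → Z (letters move forward 1 place in the alphabet).
Rank goes diamond, silver, diamond, silver, diamond, silver → diamond (alternates diamond ↔ silver).
Third part: alternating steps +5, −4, +5, −4, …, so 29, 34, 30, 35, 31, 36 → 32.
So the next element is {Z/diamond/32}.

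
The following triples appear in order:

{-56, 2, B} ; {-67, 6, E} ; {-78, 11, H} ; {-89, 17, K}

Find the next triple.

{-100, 24, N}

For the first component, −11 each step: -56, -67, -78, -89 → -100.
Second component: differences are 4, 5, 6, … (increasing by 1 each time); 2, 6, 11, 17 → 24.
For the letter, letters move forward 3 places in the alphabet: B, E, H, K → N.
Putting it together: {-100, 24, N}.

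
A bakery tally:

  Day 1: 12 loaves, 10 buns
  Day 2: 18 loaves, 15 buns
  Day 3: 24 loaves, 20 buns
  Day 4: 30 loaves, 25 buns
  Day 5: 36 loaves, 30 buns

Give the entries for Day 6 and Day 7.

For the loaves, +6 each step: 12, 18, 24, 30, 36 → 42 → 48.
Buns: +5 each step, so 10, 15, 20, 25, 30 → 35 → 40.
Putting the parts together: 42 loaves, 35 buns and then 48 loaves, 40 buns.

42 loaves, 35 buns; 48 loaves, 40 buns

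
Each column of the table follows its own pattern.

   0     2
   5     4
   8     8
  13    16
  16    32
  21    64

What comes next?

24  128

First component — alternating steps +5, +3, +5, +3, …: 0, 5, 8, 13, 16, 21 → 24.
For the second component, ×2 each step: 2, 4, 8, 16, 32, 64 → 128.
Combining the parts gives 24  128.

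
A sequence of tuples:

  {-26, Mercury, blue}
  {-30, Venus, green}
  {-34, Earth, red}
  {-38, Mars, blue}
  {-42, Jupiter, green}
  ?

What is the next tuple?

First part: −4 each step, so -26, -30, -34, -38, -42 → -46.
For the planet, runs through the planets Mercury→Neptune: Mercury, Venus, Earth, Mars, Jupiter → Saturn.
Colour: repeats blue → green → red, so blue, green, red, blue, green → red.
So the next tuple is {-46, Saturn, red}.

{-46, Saturn, red}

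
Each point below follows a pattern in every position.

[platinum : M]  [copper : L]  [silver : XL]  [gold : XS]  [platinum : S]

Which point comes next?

[copper : M]

Metal — repeats platinum → copper → silver → gold: platinum, copper, silver, gold, platinum → copper.
Size: runs through clothing sizes XS→XL, so M, L, XL, XS, S → M.
Combining the parts gives [copper : M].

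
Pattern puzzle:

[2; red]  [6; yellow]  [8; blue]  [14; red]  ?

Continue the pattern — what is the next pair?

For the first value, each term is the sum of the two before it: 2, 6, 8, 14 → 22.
Colour: red, yellow, blue, red → yellow (repeats red → yellow → blue).
So the next pair is [22; yellow].

[22; yellow]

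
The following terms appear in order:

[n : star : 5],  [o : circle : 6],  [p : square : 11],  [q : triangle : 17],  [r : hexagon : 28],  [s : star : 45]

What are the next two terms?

[t : circle : 73], [u : square : 118]

Letter: letters move forward 1 place in the alphabet; n, o, p, q, r, s → t → u.
For the shape, repeats star → circle → square → triangle → hexagon: star, circle, square, triangle, hexagon, star → circle → square.
Third entry goes 5, 6, 11, 17, 28, 45 → 73 → 118 (each term is the sum of the two before it).
So the next two terms are [t : circle : 73] and [u : square : 118].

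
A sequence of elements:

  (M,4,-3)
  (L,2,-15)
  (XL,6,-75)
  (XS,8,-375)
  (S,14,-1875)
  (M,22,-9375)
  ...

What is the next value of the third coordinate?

-46875

Third coordinate: -3, -15, -75, -375, -1875, -9375 → -46875 (×5 each step).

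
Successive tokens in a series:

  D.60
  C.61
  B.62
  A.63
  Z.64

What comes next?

Letter: D, C, B, A, Z → Y (letters move back 1 place in the alphabet, wrapping A→Z).
Second component goes 60, 61, 62, 63, 64 → 65 (+1 each step).
Combining the parts gives Y.65.

Y.65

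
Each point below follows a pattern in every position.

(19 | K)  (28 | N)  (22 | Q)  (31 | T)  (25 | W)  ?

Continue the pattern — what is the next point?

First entry goes 19, 28, 22, 31, 25 → 34 (alternating steps +9, −6, +9, −6, …).
Letter goes K, N, Q, T, W → Z (letters move forward 3 places in the alphabet).
Combining the parts gives (34 | Z).

(34 | Z)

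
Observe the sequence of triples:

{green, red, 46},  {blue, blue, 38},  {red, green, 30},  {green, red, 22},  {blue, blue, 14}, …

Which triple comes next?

First colour — repeats green → blue → red: green, blue, red, green, blue → red.
Second colour: red, blue, green, red, blue → green (repeats red → blue → green).
Third component goes 46, 38, 30, 22, 14 → 6 (−8 each step).
Putting it together: {red, green, 6}.

{red, green, 6}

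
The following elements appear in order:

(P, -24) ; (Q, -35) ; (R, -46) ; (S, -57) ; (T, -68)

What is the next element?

(U, -79)

For the letter, letters move forward 1 place in the alphabet: P, Q, R, S, T → U.
Second part — −11 each step: -24, -35, -46, -57, -68 → -79.
So the next element is (U, -79).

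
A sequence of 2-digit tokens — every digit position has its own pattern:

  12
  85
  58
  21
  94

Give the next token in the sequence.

First digit — −3 each step, mod 10: 1, 8, 5, 2, 9 → 6.
Second digit: 2, 5, 8, 1, 4 → 7 (+3 each step, mod 10).
Combining the parts gives 67.

67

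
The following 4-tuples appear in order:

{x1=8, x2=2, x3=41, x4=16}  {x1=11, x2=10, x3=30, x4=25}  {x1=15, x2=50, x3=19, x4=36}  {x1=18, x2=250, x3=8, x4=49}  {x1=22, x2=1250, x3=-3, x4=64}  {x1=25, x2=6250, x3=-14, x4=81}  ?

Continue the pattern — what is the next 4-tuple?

X1: alternating steps +3, +4, +3, +4, …; 8, 11, 15, 18, 22, 25 → 29.
X2: 2, 10, 50, 250, 1250, 6250 → 31250 (×5 each step).
X3: −11 each step; 41, 30, 19, 8, -3, -14 → -25.
X4 goes 16, 25, 36, 49, 64, 81 → 100 (perfect squares: 4², 5², 6², …).
Putting it together: {x1=29, x2=31250, x3=-25, x4=100}.

{x1=29, x2=31250, x3=-25, x4=100}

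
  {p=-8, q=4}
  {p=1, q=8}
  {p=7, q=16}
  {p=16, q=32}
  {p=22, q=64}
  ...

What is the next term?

{p=31, q=128}

P: alternating steps +9, +6, +9, +6, …; -8, 1, 7, 16, 22 → 31.
Q — ×2 each step: 4, 8, 16, 32, 64 → 128.
Combining the parts gives {p=31, q=128}.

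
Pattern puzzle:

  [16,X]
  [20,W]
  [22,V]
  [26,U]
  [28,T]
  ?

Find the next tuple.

[32,S]

First coordinate: alternating steps +4, +2, +4, +2, …, so 16, 20, 22, 26, 28 → 32.
Letter: X, W, V, U, T → S (letters move back 1 place in the alphabet).
Combining the parts gives [32,S].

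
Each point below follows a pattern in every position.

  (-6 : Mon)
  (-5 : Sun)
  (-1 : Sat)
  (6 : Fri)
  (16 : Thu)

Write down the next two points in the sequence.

(29 : Wed), (45 : Tue)

First entry: -6, -5, -1, 6, 16 → 29 → 45 (differences are 1, 4, 7, … (increasing by 3 each time)).
Day: runs backward through the weekdays Mon→Sun; Mon, Sun, Sat, Fri, Thu → Wed → Tue.
So the next two points are (29 : Wed) and (45 : Tue).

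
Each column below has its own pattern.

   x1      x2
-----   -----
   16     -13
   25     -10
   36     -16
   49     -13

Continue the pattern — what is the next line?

64  -19

Column x1: perfect squares: 4², 5², 6², …; 16, 25, 36, 49 → 64.
Column x2 — alternating steps +3, −6, +3, −6, …: -13, -10, -16, -13 → -19.
Combining the parts gives 64  -19.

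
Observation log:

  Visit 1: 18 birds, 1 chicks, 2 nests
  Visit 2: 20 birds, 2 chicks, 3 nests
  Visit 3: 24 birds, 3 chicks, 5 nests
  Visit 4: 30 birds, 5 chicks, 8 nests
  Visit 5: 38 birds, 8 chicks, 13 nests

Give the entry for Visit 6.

Birds: differences are 2, 4, 6, … (increasing by 2 each time), so 18, 20, 24, 30, 38 → 48.
Chicks goes 1, 2, 3, 5, 8 → 13 (each term is the sum of the two before it).
For the nests, each term is the sum of the two before it: 2, 3, 5, 8, 13 → 21.
So the next line is 48 birds, 13 chicks, 21 nests.

48 birds, 13 chicks, 21 nests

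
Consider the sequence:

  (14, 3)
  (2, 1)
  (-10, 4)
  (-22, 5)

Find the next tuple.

(-34, 9)

First slot goes 14, 2, -10, -22 → -34 (−12 each step).
Second slot: each term is the sum of the two before it; 3, 1, 4, 5 → 9.
Putting it together: (-34, 9).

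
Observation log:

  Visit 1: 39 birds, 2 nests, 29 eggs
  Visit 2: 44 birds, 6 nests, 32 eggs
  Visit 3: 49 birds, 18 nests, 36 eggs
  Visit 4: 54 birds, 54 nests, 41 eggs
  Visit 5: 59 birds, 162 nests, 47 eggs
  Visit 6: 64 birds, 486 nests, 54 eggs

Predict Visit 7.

69 birds, 1458 nests, 62 eggs

Birds goes 39, 44, 49, 54, 59, 64 → 69 (+5 each step).
Nests: 2, 6, 18, 54, 162, 486 → 1458 (×3 each step).
Eggs — differences are 3, 4, 5, … (increasing by 1 each time): 29, 32, 36, 41, 47, 54 → 62.
Combining the parts gives 69 birds, 1458 nests, 62 eggs.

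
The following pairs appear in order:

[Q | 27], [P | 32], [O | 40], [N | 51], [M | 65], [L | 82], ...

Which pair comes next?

Letter — letters move back 1 place in the alphabet: Q, P, O, N, M, L → K.
Second component: differences are 5, 8, 11, … (increasing by 3 each time); 27, 32, 40, 51, 65, 82 → 102.
Putting it together: [K | 102].

[K | 102]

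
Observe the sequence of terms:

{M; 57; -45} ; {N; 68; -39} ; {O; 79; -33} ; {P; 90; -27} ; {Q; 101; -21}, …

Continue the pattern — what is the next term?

{R; 112; -15}

Letter: M, N, O, P, Q → R (letters move forward 1 place in the alphabet).
For the second slot, +11 each step: 57, 68, 79, 90, 101 → 112.
Third slot: -45, -39, -33, -27, -21 → -15 (+6 each step).
Combining the parts gives {R; 112; -15}.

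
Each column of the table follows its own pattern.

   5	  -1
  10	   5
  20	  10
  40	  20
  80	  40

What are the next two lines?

First component: ×2 each step, so 5, 10, 20, 40, 80 → 160 → 320.
Second component: always the previous value of the first component; -1, 5, 10, 20, 40 → 80 → 160.
Putting the parts together: 160  80 and then 320  160.

160  80; 320  160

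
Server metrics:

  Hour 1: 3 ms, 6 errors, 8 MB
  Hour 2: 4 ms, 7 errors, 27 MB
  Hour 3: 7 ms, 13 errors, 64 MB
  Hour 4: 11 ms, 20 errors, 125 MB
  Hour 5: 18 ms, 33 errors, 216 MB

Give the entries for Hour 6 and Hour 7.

29 ms, 53 errors, 343 MB; 47 ms, 86 errors, 512 MB

Ms: each term is the sum of the two before it; 3, 4, 7, 11, 18 → 29 → 47.
Errors: 6, 7, 13, 20, 33 → 53 → 86 (each term is the sum of the two before it).
MB: perfect cubes: 2³, 3³, 4³, …; 8, 27, 64, 125, 216 → 343 → 512.
So the next two rows are 29 ms, 53 errors, 343 MB and 47 ms, 86 errors, 512 MB.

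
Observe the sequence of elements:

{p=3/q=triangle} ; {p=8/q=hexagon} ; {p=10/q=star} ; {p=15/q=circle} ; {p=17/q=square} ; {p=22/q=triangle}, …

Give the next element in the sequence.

P: alternating steps +5, +2, +5, +2, …, so 3, 8, 10, 15, 17, 22 → 24.
Q goes triangle, hexagon, star, circle, square, triangle → hexagon (repeats triangle → hexagon → star → circle → square).
Combining the parts gives {p=24/q=hexagon}.

{p=24/q=hexagon}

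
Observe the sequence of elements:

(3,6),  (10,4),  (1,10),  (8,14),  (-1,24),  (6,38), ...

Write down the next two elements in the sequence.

(-3,62), (4,100)

First component: 3, 10, 1, 8, -1, 6 → -3 → 4 (alternating steps +7, −9, +7, −9, …).
Second component: 6, 4, 10, 14, 24, 38 → 62 → 100 (each term is the sum of the two before it).
Putting the parts together: (-3,62) and then (4,100).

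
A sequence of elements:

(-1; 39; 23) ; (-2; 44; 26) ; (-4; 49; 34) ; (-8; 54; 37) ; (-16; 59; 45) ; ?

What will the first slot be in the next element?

For the first slot, ×2 each step: -1, -2, -4, -8, -16 → -32.

-32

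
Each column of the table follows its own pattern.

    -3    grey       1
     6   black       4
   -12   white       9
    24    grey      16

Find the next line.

For the first component, ×(-2) each step: -3, 6, -12, 24 → -48.
Shade: repeats grey → black → white; grey, black, white, grey → black.
Third component: 1, 4, 9, 16 → 25 (perfect squares: 1², 2², 3², …).
Putting it together: -48  black  25.

-48  black  25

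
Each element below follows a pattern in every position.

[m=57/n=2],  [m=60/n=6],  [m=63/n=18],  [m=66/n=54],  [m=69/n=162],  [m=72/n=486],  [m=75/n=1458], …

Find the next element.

[m=78/n=4374]

M — +3 each step: 57, 60, 63, 66, 69, 72, 75 → 78.
N: ×3 each step, so 2, 6, 18, 54, 162, 486, 1458 → 4374.
Putting it together: [m=78/n=4374].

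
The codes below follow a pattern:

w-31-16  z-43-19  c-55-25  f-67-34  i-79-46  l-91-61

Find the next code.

o-103-79

For the letter, letters move forward 3 places in the alphabet, wrapping Z→A: w, z, c, f, i, l → o.
For the second component, +12 each step: 31, 43, 55, 67, 79, 91 → 103.
Third component — differences are 3, 6, 9, … (increasing by 3 each time): 16, 19, 25, 34, 46, 61 → 79.
Putting it together: o-103-79.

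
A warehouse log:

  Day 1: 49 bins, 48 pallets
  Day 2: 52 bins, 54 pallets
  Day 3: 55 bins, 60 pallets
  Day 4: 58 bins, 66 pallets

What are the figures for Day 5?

Bins goes 49, 52, 55, 58 → 61 (+3 each step).
Pallets: +6 each step, so 48, 54, 60, 66 → 72.
Combining the parts gives 61 bins, 72 pallets.

61 bins, 72 pallets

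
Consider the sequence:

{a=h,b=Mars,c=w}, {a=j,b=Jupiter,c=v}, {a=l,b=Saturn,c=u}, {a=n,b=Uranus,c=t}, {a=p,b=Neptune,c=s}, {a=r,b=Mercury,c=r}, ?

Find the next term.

A goes h, j, l, n, p, r → t (letters move forward 2 places in the alphabet).
B goes Mars, Jupiter, Saturn, Uranus, Neptune, Mercury → Venus (runs through the planets Mercury→Neptune).
C — letters move back 1 place in the alphabet: w, v, u, t, s, r → q.
Putting it together: {a=t,b=Venus,c=q}.

{a=t,b=Venus,c=q}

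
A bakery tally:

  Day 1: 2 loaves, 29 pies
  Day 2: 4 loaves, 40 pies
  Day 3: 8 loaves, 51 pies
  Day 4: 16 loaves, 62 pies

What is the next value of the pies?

For the pies, +11 each step: 29, 40, 51, 62 → 73.

73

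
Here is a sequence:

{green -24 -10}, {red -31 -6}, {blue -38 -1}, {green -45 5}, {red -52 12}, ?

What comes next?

{blue -59 20}

Colour: repeats green → red → blue; green, red, blue, green, red → blue.
Second coordinate — −7 each step: -24, -31, -38, -45, -52 → -59.
Third coordinate: differences are 4, 5, 6, … (increasing by 1 each time); -10, -6, -1, 5, 12 → 20.
So the next tuple is {blue -59 20}.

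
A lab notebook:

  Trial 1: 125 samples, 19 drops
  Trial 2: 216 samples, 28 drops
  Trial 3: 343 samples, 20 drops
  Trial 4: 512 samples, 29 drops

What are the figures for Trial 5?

729 samples, 21 drops

Samples: perfect cubes: 5³, 6³, 7³, …, so 125, 216, 343, 512 → 729.
Drops: alternating steps +9, −8, +9, −8, …; 19, 28, 20, 29 → 21.
So the next line is 729 samples, 21 drops.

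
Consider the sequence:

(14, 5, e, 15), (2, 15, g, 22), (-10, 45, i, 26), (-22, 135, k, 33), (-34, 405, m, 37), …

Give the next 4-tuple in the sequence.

First component: 14, 2, -10, -22, -34 → -46 (−12 each step).
Second component: ×3 each step, so 5, 15, 45, 135, 405 → 1215.
Letter goes e, g, i, k, m → o (letters move forward 2 places in the alphabet).
Fourth component — alternating steps +7, +4, +7, +4, …: 15, 22, 26, 33, 37 → 44.
Putting it together: (-46, 1215, o, 44).

(-46, 1215, o, 44)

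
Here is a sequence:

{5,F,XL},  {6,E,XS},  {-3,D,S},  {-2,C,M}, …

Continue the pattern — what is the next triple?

First part: alternating steps +1, −9, +1, −9, …; 5, 6, -3, -2 → -11.
Letter goes F, E, D, C → B (letters move back 1 place in the alphabet).
Size: runs through clothing sizes XS→XL, so XL, XS, S, M → L.
Putting it together: {-11,B,L}.

{-11,B,L}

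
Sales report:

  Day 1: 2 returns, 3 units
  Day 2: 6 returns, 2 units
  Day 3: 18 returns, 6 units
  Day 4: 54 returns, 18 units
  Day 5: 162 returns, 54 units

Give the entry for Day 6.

For the returns, ×3 each step: 2, 6, 18, 54, 162 → 486.
Units — always the previous value of the returns: 3, 2, 6, 18, 54 → 162.
Combining the parts gives 486 returns, 162 units.

486 returns, 162 units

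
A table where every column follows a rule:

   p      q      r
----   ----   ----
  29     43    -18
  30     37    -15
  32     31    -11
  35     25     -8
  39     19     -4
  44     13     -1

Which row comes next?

Column p: 29, 30, 32, 35, 39, 44 → 50 (differences are 1, 2, 3, … (increasing by 1 each time)).
Column q: −6 each step, so 43, 37, 31, 25, 19, 13 → 7.
For the column r, alternating steps +3, +4, +3, +4, …: -18, -15, -11, -8, -4, -1 → 3.
Putting it together: 50  7  3.

50  7  3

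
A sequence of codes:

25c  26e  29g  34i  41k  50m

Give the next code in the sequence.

First component: 25, 26, 29, 34, 41, 50 → 61 (differences are 1, 3, 5, … (increasing by 2 each time)).
Letter goes c, e, g, i, k, m → o (letters move forward 2 places in the alphabet).
Putting it together: 61o.

61o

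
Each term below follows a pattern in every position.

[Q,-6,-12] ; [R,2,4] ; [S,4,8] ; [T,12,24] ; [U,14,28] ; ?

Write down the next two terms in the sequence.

[V,22,44], [W,24,48]

Letter goes Q, R, S, T, U → V → W (letters move forward 1 place in the alphabet).
Second part: alternating steps +8, +2, +8, +2, …, so -6, 2, 4, 12, 14 → 22 → 24.
Third part goes -12, 4, 8, 24, 28 → 44 → 48 (always 2 × the second part).
So the next two terms are [V,22,44] and [W,24,48].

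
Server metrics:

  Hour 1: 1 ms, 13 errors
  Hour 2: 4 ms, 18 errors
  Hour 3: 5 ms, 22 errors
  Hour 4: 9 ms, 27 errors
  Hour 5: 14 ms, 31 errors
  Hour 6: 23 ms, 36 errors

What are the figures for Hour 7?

Ms goes 1, 4, 5, 9, 14, 23 → 37 (each term is the sum of the two before it).
Errors: alternating steps +5, +4, +5, +4, …, so 13, 18, 22, 27, 31, 36 → 40.
Putting it together: 37 ms, 40 errors.

37 ms, 40 errors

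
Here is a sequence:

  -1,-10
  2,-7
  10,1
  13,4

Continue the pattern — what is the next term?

First slot goes -1, 2, 10, 13 → 21 (alternating steps +3, +8, +3, +8, …).
For the second slot, alternating steps +3, +8, +3, +8, …: -10, -7, 1, 4 → 12.
Combining the parts gives 21,12.

21,12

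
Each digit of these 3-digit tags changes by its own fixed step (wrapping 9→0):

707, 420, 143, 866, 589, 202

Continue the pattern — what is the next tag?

925

First digit: 7, 4, 1, 8, 5, 2 → 9 (−3 each step, mod 10).
Second digit: +2 each step, mod 10; 0, 2, 4, 6, 8, 0 → 2.
For the third digit, +3 each step, mod 10: 7, 0, 3, 6, 9, 2 → 5.
Putting it together: 925.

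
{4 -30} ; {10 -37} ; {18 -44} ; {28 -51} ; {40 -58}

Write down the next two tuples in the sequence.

{54 -65}, {70 -72}

First value — differences are 6, 8, 10, … (increasing by 2 each time): 4, 10, 18, 28, 40 → 54 → 70.
Second value: −7 each step; -30, -37, -44, -51, -58 → -65 → -72.
So the next two tuples are {54 -65} and {70 -72}.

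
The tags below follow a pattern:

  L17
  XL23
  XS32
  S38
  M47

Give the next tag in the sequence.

L53

Size: runs through clothing sizes XS→XL; L, XL, XS, S, M → L.
Second component: 17, 23, 32, 38, 47 → 53 (alternating steps +6, +9, +6, +9, …).
Combining the parts gives L53.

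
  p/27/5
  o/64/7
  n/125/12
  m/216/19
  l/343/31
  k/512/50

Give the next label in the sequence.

j/729/81

Letter — letters move back 1 place in the alphabet: p, o, n, m, l, k → j.
Second component: 27, 64, 125, 216, 343, 512 → 729 (perfect cubes: 3³, 4³, 5³, …).
Third component: 5, 7, 12, 19, 31, 50 → 81 (each term is the sum of the two before it).
Putting it together: j/729/81.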